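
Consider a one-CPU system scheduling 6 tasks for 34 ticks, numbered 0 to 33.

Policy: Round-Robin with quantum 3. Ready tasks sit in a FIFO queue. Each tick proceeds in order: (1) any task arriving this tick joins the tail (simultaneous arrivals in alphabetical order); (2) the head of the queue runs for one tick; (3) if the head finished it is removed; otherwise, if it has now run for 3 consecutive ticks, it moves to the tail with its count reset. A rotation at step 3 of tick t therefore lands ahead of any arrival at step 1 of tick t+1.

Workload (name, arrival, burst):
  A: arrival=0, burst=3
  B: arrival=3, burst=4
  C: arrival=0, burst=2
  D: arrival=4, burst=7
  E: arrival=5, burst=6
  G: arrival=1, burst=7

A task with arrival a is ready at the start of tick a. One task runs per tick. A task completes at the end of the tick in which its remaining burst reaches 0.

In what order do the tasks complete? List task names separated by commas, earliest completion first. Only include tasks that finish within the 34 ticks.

t=0: queue=[A,C] q_used=0 → run A
t=1: queue=[A,C,G] q_used=1 → run A
t=2: queue=[A,C,G] q_used=2 → run A
t=3: queue=[C,G,B] q_used=0 → run C
t=4: queue=[C,G,B,D] q_used=1 → run C
t=5: queue=[G,B,D,E] q_used=0 → run G
t=6: queue=[G,B,D,E] q_used=1 → run G
t=7: queue=[G,B,D,E] q_used=2 → run G
t=8: queue=[B,D,E,G] q_used=0 → run B
t=9: queue=[B,D,E,G] q_used=1 → run B
t=10: queue=[B,D,E,G] q_used=2 → run B
t=11: queue=[D,E,G,B] q_used=0 → run D
t=12: queue=[D,E,G,B] q_used=1 → run D
t=13: queue=[D,E,G,B] q_used=2 → run D
t=14: queue=[E,G,B,D] q_used=0 → run E
t=15: queue=[E,G,B,D] q_used=1 → run E
t=16: queue=[E,G,B,D] q_used=2 → run E
t=17: queue=[G,B,D,E] q_used=0 → run G
t=18: queue=[G,B,D,E] q_used=1 → run G
t=19: queue=[G,B,D,E] q_used=2 → run G
t=20: queue=[B,D,E,G] q_used=0 → run B
t=21: queue=[D,E,G] q_used=0 → run D
t=22: queue=[D,E,G] q_used=1 → run D
t=23: queue=[D,E,G] q_used=2 → run D
t=24: queue=[E,G,D] q_used=0 → run E
t=25: queue=[E,G,D] q_used=1 → run E
t=26: queue=[E,G,D] q_used=2 → run E
t=27: queue=[G,D] q_used=0 → run G
t=28: queue=[D] q_used=0 → run D
t=29: (idle)
t=30: (idle)
t=31: (idle)
t=32: (idle)
t=33: (idle)

completion order = A, C, B, E, G, D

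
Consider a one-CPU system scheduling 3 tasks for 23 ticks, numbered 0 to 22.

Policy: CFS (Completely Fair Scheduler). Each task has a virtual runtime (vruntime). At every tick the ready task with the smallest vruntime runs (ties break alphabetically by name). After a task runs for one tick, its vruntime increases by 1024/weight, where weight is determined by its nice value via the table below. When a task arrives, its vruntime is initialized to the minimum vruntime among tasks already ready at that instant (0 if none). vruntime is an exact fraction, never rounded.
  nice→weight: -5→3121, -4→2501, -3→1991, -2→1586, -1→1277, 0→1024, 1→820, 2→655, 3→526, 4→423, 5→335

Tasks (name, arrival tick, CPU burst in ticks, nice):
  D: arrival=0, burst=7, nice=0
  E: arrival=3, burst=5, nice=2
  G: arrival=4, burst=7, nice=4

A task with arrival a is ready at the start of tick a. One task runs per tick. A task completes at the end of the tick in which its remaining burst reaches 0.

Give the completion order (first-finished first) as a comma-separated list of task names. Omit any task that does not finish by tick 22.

t=0: vr[D=0] → run D
t=1: vr[D=1] → run D
t=2: vr[D=2] → run D
t=3: vr[D=3 E=3] → run D
t=4: vr[D=4 E=3 G=3] → run E
t=5: vr[D=4 E=2989/655 G=3] → run G
t=6: vr[D=4 E=2989/655 G=2293/423] → run D
t=7: vr[D=5 E=2989/655 G=2293/423] → run E
t=8: vr[D=5 E=4013/655 G=2293/423] → run D
t=9: vr[D=6 E=4013/655 G=2293/423] → run G
t=10: vr[D=6 E=4013/655 G=3317/423] → run D
t=11: vr[E=4013/655 G=3317/423] → run E
t=12: vr[E=5037/655 G=3317/423] → run E
t=13: vr[E=6061/655 G=3317/423] → run G
t=14: vr[E=6061/655 G=1447/141] → run E
t=15: vr[G=1447/141] → run G
t=16: vr[G=5365/423] → run G
t=17: vr[G=6389/423] → run G
t=18: vr[G=2471/141] → run G
t=19: (idle)
t=20: (idle)
t=21: (idle)
t=22: (idle)

completion order = D, E, G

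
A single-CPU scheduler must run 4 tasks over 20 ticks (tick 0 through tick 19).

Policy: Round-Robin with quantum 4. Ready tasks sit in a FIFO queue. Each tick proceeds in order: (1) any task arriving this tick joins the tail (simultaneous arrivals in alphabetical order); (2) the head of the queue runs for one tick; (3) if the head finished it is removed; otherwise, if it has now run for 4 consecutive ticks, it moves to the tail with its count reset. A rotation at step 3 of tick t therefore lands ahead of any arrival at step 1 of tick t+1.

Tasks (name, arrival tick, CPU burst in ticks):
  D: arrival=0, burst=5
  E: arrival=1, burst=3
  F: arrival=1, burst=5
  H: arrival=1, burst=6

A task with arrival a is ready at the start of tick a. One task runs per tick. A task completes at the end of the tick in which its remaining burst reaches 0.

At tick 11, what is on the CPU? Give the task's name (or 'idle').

t=0: queue=[D] q_used=0 → run D
t=1: queue=[D,E,F,H] q_used=1 → run D
t=2: queue=[D,E,F,H] q_used=2 → run D
t=3: queue=[D,E,F,H] q_used=3 → run D
t=4: queue=[E,F,H,D] q_used=0 → run E
t=5: queue=[E,F,H,D] q_used=1 → run E
t=6: queue=[E,F,H,D] q_used=2 → run E
t=7: queue=[F,H,D] q_used=0 → run F
t=8: queue=[F,H,D] q_used=1 → run F
t=9: queue=[F,H,D] q_used=2 → run F
t=10: queue=[F,H,D] q_used=3 → run F
t=11: queue=[H,D,F] q_used=0 → run H
t=12: queue=[H,D,F] q_used=1 → run H
t=13: queue=[H,D,F] q_used=2 → run H
t=14: queue=[H,D,F] q_used=3 → run H
t=15: queue=[D,F,H] q_used=0 → run D
t=16: queue=[F,H] q_used=0 → run F
t=17: queue=[H] q_used=0 → run H
t=18: queue=[H] q_used=1 → run H
t=19: (idle)

running at tick 11 = H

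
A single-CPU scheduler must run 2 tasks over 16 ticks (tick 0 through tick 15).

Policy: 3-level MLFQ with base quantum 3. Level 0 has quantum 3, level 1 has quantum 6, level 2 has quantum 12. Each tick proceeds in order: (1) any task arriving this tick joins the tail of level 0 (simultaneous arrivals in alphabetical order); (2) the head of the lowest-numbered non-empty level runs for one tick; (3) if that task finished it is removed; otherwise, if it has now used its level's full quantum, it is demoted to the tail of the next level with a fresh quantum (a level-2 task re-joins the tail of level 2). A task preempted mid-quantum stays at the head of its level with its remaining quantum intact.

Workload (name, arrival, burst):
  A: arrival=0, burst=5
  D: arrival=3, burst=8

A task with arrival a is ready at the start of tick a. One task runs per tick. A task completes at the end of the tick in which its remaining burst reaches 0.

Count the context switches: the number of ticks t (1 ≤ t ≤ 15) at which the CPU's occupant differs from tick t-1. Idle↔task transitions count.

context switches = 4

t=0: L0/L1/L2 = A/-/- → run A
t=1: L0/L1/L2 = A/-/- → run A
t=2: L0/L1/L2 = A/-/- → run A
t=3: L0/L1/L2 = D/A/- → run D
t=4: L0/L1/L2 = D/A/- → run D
t=5: L0/L1/L2 = D/A/- → run D
t=6: L0/L1/L2 = -/AD/- → run A
t=7: L0/L1/L2 = -/AD/- → run A
t=8: L0/L1/L2 = -/D/- → run D
t=9: L0/L1/L2 = -/D/- → run D
t=10: L0/L1/L2 = -/D/- → run D
t=11: L0/L1/L2 = -/D/- → run D
t=12: L0/L1/L2 = -/D/- → run D
t=13: (idle)
t=14: (idle)
t=15: (idle)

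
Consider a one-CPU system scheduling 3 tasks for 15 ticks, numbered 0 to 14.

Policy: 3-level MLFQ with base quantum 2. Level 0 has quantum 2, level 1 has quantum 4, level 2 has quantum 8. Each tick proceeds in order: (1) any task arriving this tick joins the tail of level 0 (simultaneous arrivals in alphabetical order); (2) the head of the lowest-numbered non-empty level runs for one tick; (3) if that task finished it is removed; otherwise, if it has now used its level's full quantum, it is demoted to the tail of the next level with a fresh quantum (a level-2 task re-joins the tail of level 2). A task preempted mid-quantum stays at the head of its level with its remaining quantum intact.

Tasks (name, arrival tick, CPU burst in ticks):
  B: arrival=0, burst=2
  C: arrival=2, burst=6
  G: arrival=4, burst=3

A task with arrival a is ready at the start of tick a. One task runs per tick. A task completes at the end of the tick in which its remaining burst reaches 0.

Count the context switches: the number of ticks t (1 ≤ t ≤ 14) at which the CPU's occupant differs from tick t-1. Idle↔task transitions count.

context switches = 5

t=0: L0/L1/L2 = B/-/- → run B
t=1: L0/L1/L2 = B/-/- → run B
t=2: L0/L1/L2 = C/-/- → run C
t=3: L0/L1/L2 = C/-/- → run C
t=4: L0/L1/L2 = G/C/- → run G
t=5: L0/L1/L2 = G/C/- → run G
t=6: L0/L1/L2 = -/CG/- → run C
t=7: L0/L1/L2 = -/CG/- → run C
t=8: L0/L1/L2 = -/CG/- → run C
t=9: L0/L1/L2 = -/CG/- → run C
t=10: L0/L1/L2 = -/G/- → run G
t=11: (idle)
t=12: (idle)
t=13: (idle)
t=14: (idle)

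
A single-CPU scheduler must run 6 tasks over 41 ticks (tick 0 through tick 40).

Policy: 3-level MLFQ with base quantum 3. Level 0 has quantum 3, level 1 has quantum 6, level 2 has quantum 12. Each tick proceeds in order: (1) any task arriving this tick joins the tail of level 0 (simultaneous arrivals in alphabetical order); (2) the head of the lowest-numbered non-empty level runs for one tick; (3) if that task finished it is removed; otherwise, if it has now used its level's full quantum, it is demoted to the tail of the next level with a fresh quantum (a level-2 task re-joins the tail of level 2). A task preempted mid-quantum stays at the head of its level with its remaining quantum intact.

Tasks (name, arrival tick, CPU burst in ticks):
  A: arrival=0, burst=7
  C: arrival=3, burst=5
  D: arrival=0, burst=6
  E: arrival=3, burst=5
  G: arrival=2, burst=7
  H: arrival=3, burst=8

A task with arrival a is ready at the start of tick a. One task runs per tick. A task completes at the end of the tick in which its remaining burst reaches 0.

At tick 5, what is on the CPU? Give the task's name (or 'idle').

running at tick 5 = D

t=0: L0/L1/L2 = AD/-/- → run A
t=1: L0/L1/L2 = AD/-/- → run A
t=2: L0/L1/L2 = ADG/-/- → run A
t=3: L0/L1/L2 = DGCEH/A/- → run D
t=4: L0/L1/L2 = DGCEH/A/- → run D
t=5: L0/L1/L2 = DGCEH/A/- → run D
t=6: L0/L1/L2 = GCEH/AD/- → run G
t=7: L0/L1/L2 = GCEH/AD/- → run G
t=8: L0/L1/L2 = GCEH/AD/- → run G
t=9: L0/L1/L2 = CEH/ADG/- → run C
t=10: L0/L1/L2 = CEH/ADG/- → run C
t=11: L0/L1/L2 = CEH/ADG/- → run C
t=12: L0/L1/L2 = EH/ADGC/- → run E
t=13: L0/L1/L2 = EH/ADGC/- → run E
t=14: L0/L1/L2 = EH/ADGC/- → run E
t=15: L0/L1/L2 = H/ADGCE/- → run H
t=16: L0/L1/L2 = H/ADGCE/- → run H
t=17: L0/L1/L2 = H/ADGCE/- → run H
t=18: L0/L1/L2 = -/ADGCEH/- → run A
t=19: L0/L1/L2 = -/ADGCEH/- → run A
t=20: L0/L1/L2 = -/ADGCEH/- → run A
t=21: L0/L1/L2 = -/ADGCEH/- → run A
t=22: L0/L1/L2 = -/DGCEH/- → run D
t=23: L0/L1/L2 = -/DGCEH/- → run D
t=24: L0/L1/L2 = -/DGCEH/- → run D
t=25: L0/L1/L2 = -/GCEH/- → run G
t=26: L0/L1/L2 = -/GCEH/- → run G
t=27: L0/L1/L2 = -/GCEH/- → run G
t=28: L0/L1/L2 = -/GCEH/- → run G
t=29: L0/L1/L2 = -/CEH/- → run C
t=30: L0/L1/L2 = -/CEH/- → run C
t=31: L0/L1/L2 = -/EH/- → run E
t=32: L0/L1/L2 = -/EH/- → run E
t=33: L0/L1/L2 = -/H/- → run H
t=34: L0/L1/L2 = -/H/- → run H
t=35: L0/L1/L2 = -/H/- → run H
t=36: L0/L1/L2 = -/H/- → run H
t=37: L0/L1/L2 = -/H/- → run H
t=38: (idle)
t=39: (idle)
t=40: (idle)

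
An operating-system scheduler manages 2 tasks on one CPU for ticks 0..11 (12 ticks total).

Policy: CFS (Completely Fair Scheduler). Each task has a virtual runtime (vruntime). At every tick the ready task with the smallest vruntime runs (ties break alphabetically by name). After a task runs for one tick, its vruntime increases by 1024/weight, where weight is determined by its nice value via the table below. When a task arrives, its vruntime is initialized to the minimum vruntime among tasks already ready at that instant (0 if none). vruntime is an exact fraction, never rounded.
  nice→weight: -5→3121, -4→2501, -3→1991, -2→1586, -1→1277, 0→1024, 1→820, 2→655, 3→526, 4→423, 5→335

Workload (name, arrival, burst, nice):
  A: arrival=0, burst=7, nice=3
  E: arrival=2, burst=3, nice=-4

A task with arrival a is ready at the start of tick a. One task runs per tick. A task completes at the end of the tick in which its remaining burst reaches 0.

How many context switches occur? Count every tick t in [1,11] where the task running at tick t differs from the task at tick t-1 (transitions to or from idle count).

t=0: vr[A=0] → run A
t=1: vr[A=512/263] → run A
t=2: vr[A=1024/263 E=1024/263] → run A
t=3: vr[A=1536/263 E=1024/263] → run E
t=4: vr[A=1536/263 E=2830336/657763] → run E
t=5: vr[A=1536/263 E=3099648/657763] → run E
t=6: vr[A=1536/263] → run A
t=7: vr[A=2048/263] → run A
t=8: vr[A=2560/263] → run A
t=9: vr[A=3072/263] → run A
t=10: (idle)
t=11: (idle)

context switches = 3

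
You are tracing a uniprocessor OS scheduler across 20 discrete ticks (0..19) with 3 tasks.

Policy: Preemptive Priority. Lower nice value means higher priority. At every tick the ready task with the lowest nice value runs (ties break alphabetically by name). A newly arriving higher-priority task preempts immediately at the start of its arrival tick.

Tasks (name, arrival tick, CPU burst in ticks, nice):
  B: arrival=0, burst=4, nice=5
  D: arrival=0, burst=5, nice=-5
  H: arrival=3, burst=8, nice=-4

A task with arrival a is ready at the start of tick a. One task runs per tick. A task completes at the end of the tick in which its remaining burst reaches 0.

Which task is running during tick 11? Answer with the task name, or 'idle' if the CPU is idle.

t=0: ready={B,D} → run D
t=1: ready={B,D} → run D
t=2: ready={B,D} → run D
t=3: ready={B,D,H} → run D
t=4: ready={B,D,H} → run D
t=5: ready={B,H} → run H
t=6: ready={B,H} → run H
t=7: ready={B,H} → run H
t=8: ready={B,H} → run H
t=9: ready={B,H} → run H
t=10: ready={B,H} → run H
t=11: ready={B,H} → run H
t=12: ready={B,H} → run H
t=13: ready={B} → run B
t=14: ready={B} → run B
t=15: ready={B} → run B
t=16: ready={B} → run B
t=17: (idle)
t=18: (idle)
t=19: (idle)

running at tick 11 = H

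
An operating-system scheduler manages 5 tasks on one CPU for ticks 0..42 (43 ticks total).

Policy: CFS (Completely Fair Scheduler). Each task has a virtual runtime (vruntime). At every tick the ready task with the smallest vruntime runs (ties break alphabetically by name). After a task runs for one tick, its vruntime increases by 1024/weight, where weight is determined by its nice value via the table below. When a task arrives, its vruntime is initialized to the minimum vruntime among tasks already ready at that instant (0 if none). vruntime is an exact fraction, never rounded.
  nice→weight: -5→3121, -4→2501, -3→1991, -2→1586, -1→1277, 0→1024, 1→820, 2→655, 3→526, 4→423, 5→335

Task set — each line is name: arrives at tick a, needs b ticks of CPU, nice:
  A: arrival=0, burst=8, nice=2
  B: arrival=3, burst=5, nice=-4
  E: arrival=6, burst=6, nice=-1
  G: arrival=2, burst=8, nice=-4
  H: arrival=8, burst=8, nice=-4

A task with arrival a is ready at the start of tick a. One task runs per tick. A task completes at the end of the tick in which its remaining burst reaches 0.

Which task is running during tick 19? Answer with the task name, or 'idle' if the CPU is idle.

t=0: vr[A=0] → run A
t=1: vr[A=1024/655] → run A
t=2: vr[A=2048/655 G=2048/655] → run A
t=3: vr[A=3072/655 B=2048/655 G=2048/655] → run B
t=4: vr[A=3072/655 B=5792768/1638155 G=2048/655] → run G
t=5: vr[A=3072/655 B=5792768/1638155 G=5792768/1638155] → run B
t=6: vr[A=3072/655 B=6463488/1638155 E=5792768/1638155 G=5792768/1638155] → run E
t=7: vr[A=3072/655 B=6463488/1638155 E=9074835456/2091923935 G=5792768/1638155] → run G
t=8: vr[A=3072/655 B=6463488/1638155 E=9074835456/2091923935 G=6463488/1638155 H=6463488/1638155] → run B
t=9: vr[A=3072/655 B=7134208/1638155 E=9074835456/2091923935 G=6463488/1638155 H=6463488/1638155] → run G
t=10: vr[A=3072/655 B=7134208/1638155 E=9074835456/2091923935 G=7134208/1638155 H=6463488/1638155] → run H
t=11: vr[A=3072/655 B=7134208/1638155 E=9074835456/2091923935 G=7134208/1638155 H=7134208/1638155] → run E
t=12: vr[A=3072/655 B=7134208/1638155 E=10752306176/2091923935 G=7134208/1638155 H=7134208/1638155] → run B
t=13: vr[A=3072/655 B=7804928/1638155 E=10752306176/2091923935 G=7134208/1638155 H=7134208/1638155] → run G
t=14: vr[A=3072/655 B=7804928/1638155 E=10752306176/2091923935 G=7804928/1638155 H=7134208/1638155] → run H
t=15: vr[A=3072/655 B=7804928/1638155 E=10752306176/2091923935 G=7804928/1638155 H=7804928/1638155] → run A
t=16: vr[A=4096/655 B=7804928/1638155 E=10752306176/2091923935 G=7804928/1638155 H=7804928/1638155] → run B
t=17: vr[A=4096/655 E=10752306176/2091923935 G=7804928/1638155 H=7804928/1638155] → run G
t=18: vr[A=4096/655 E=10752306176/2091923935 G=8475648/1638155 H=7804928/1638155] → run H
t=19: vr[A=4096/655 E=10752306176/2091923935 G=8475648/1638155 H=8475648/1638155] → run E
t=20: vr[A=4096/655 E=12429776896/2091923935 G=8475648/1638155 H=8475648/1638155] → run G
t=21: vr[A=4096/655 E=12429776896/2091923935 G=9146368/1638155 H=8475648/1638155] → run H
t=22: vr[A=4096/655 E=12429776896/2091923935 G=9146368/1638155 H=9146368/1638155] → run G
t=23: vr[A=4096/655 E=12429776896/2091923935 G=9817088/1638155 H=9146368/1638155] → run H
t=24: vr[A=4096/655 E=12429776896/2091923935 G=9817088/1638155 H=9817088/1638155] → run E
t=25: vr[A=4096/655 E=14107247616/2091923935 G=9817088/1638155 H=9817088/1638155] → run G
t=26: vr[A=4096/655 E=14107247616/2091923935 H=9817088/1638155] → run H
t=27: vr[A=4096/655 E=14107247616/2091923935 H=10487808/1638155] → run A
t=28: vr[A=1024/131 E=14107247616/2091923935 H=10487808/1638155] → run H
t=29: vr[A=1024/131 E=14107247616/2091923935 H=11158528/1638155] → run E
t=30: vr[A=1024/131 E=15784718336/2091923935 H=11158528/1638155] → run H
t=31: vr[A=1024/131 E=15784718336/2091923935] → run E
t=32: vr[A=1024/131] → run A
t=33: vr[A=6144/655] → run A
t=34: vr[A=7168/655] → run A
t=35: (idle)
t=36: (idle)
t=37: (idle)
t=38: (idle)
t=39: (idle)
t=40: (idle)
t=41: (idle)
t=42: (idle)

running at tick 19 = E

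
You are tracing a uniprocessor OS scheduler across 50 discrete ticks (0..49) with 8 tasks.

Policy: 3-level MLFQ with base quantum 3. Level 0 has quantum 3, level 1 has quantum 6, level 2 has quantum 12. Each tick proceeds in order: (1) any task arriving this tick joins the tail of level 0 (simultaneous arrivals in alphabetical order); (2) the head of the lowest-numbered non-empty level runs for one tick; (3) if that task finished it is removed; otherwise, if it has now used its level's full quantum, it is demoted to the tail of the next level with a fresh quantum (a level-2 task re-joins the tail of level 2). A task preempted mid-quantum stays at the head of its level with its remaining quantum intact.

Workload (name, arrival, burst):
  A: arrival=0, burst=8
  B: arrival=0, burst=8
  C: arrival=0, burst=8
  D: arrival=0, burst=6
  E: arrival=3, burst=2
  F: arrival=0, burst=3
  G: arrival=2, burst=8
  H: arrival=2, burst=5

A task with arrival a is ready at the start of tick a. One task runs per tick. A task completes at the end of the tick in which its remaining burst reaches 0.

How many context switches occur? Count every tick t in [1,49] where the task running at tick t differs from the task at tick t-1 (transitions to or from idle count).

t=0: L0/L1/L2 = ABCDF/-/- → run A
t=1: L0/L1/L2 = ABCDF/-/- → run A
t=2: L0/L1/L2 = ABCDFGH/-/- → run A
t=3: L0/L1/L2 = BCDFGHE/A/- → run B
t=4: L0/L1/L2 = BCDFGHE/A/- → run B
t=5: L0/L1/L2 = BCDFGHE/A/- → run B
t=6: L0/L1/L2 = CDFGHE/AB/- → run C
t=7: L0/L1/L2 = CDFGHE/AB/- → run C
t=8: L0/L1/L2 = CDFGHE/AB/- → run C
t=9: L0/L1/L2 = DFGHE/ABC/- → run D
t=10: L0/L1/L2 = DFGHE/ABC/- → run D
t=11: L0/L1/L2 = DFGHE/ABC/- → run D
t=12: L0/L1/L2 = FGHE/ABCD/- → run F
t=13: L0/L1/L2 = FGHE/ABCD/- → run F
t=14: L0/L1/L2 = FGHE/ABCD/- → run F
t=15: L0/L1/L2 = GHE/ABCD/- → run G
t=16: L0/L1/L2 = GHE/ABCD/- → run G
t=17: L0/L1/L2 = GHE/ABCD/- → run G
t=18: L0/L1/L2 = HE/ABCDG/- → run H
t=19: L0/L1/L2 = HE/ABCDG/- → run H
t=20: L0/L1/L2 = HE/ABCDG/- → run H
t=21: L0/L1/L2 = E/ABCDGH/- → run E
t=22: L0/L1/L2 = E/ABCDGH/- → run E
t=23: L0/L1/L2 = -/ABCDGH/- → run A
t=24: L0/L1/L2 = -/ABCDGH/- → run A
t=25: L0/L1/L2 = -/ABCDGH/- → run A
t=26: L0/L1/L2 = -/ABCDGH/- → run A
t=27: L0/L1/L2 = -/ABCDGH/- → run A
t=28: L0/L1/L2 = -/BCDGH/- → run B
t=29: L0/L1/L2 = -/BCDGH/- → run B
t=30: L0/L1/L2 = -/BCDGH/- → run B
t=31: L0/L1/L2 = -/BCDGH/- → run B
t=32: L0/L1/L2 = -/BCDGH/- → run B
t=33: L0/L1/L2 = -/CDGH/- → run C
t=34: L0/L1/L2 = -/CDGH/- → run C
t=35: L0/L1/L2 = -/CDGH/- → run C
t=36: L0/L1/L2 = -/CDGH/- → run C
t=37: L0/L1/L2 = -/CDGH/- → run C
t=38: L0/L1/L2 = -/DGH/- → run D
t=39: L0/L1/L2 = -/DGH/- → run D
t=40: L0/L1/L2 = -/DGH/- → run D
t=41: L0/L1/L2 = -/GH/- → run G
t=42: L0/L1/L2 = -/GH/- → run G
t=43: L0/L1/L2 = -/GH/- → run G
t=44: L0/L1/L2 = -/GH/- → run G
t=45: L0/L1/L2 = -/GH/- → run G
t=46: L0/L1/L2 = -/H/- → run H
t=47: L0/L1/L2 = -/H/- → run H
t=48: (idle)
t=49: (idle)

context switches = 14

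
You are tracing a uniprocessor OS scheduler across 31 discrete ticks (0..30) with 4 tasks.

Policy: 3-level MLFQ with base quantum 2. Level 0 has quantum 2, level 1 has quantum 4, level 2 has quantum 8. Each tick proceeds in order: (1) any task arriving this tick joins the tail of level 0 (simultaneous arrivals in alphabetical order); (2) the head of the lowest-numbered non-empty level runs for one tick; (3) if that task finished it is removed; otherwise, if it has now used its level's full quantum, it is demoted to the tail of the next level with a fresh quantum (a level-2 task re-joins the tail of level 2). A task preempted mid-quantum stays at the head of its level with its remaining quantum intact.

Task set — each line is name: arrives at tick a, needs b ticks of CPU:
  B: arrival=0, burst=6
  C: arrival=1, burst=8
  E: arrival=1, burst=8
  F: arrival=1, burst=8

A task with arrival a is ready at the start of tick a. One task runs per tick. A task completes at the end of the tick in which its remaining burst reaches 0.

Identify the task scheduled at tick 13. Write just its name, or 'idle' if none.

t=0: L0/L1/L2 = B/-/- → run B
t=1: L0/L1/L2 = BCEF/-/- → run B
t=2: L0/L1/L2 = CEF/B/- → run C
t=3: L0/L1/L2 = CEF/B/- → run C
t=4: L0/L1/L2 = EF/BC/- → run E
t=5: L0/L1/L2 = EF/BC/- → run E
t=6: L0/L1/L2 = F/BCE/- → run F
t=7: L0/L1/L2 = F/BCE/- → run F
t=8: L0/L1/L2 = -/BCEF/- → run B
t=9: L0/L1/L2 = -/BCEF/- → run B
t=10: L0/L1/L2 = -/BCEF/- → run B
t=11: L0/L1/L2 = -/BCEF/- → run B
t=12: L0/L1/L2 = -/CEF/- → run C
t=13: L0/L1/L2 = -/CEF/- → run C
t=14: L0/L1/L2 = -/CEF/- → run C
t=15: L0/L1/L2 = -/CEF/- → run C
t=16: L0/L1/L2 = -/EF/C → run E
t=17: L0/L1/L2 = -/EF/C → run E
t=18: L0/L1/L2 = -/EF/C → run E
t=19: L0/L1/L2 = -/EF/C → run E
t=20: L0/L1/L2 = -/F/CE → run F
t=21: L0/L1/L2 = -/F/CE → run F
t=22: L0/L1/L2 = -/F/CE → run F
t=23: L0/L1/L2 = -/F/CE → run F
t=24: L0/L1/L2 = -/-/CEF → run C
t=25: L0/L1/L2 = -/-/CEF → run C
t=26: L0/L1/L2 = -/-/EF → run E
t=27: L0/L1/L2 = -/-/EF → run E
t=28: L0/L1/L2 = -/-/F → run F
t=29: L0/L1/L2 = -/-/F → run F
t=30: (idle)

running at tick 13 = C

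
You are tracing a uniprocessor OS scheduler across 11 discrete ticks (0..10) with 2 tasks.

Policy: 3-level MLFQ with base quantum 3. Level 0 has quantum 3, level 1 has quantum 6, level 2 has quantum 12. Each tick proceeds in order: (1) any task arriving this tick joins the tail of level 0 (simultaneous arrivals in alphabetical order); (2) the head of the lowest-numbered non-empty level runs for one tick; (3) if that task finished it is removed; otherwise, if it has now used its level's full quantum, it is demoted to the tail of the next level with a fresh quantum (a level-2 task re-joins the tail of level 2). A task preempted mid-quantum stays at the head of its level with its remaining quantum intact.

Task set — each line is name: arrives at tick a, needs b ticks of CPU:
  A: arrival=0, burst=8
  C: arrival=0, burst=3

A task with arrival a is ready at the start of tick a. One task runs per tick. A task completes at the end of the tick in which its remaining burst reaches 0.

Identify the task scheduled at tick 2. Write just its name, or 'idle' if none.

running at tick 2 = A

t=0: L0/L1/L2 = AC/-/- → run A
t=1: L0/L1/L2 = AC/-/- → run A
t=2: L0/L1/L2 = AC/-/- → run A
t=3: L0/L1/L2 = C/A/- → run C
t=4: L0/L1/L2 = C/A/- → run C
t=5: L0/L1/L2 = C/A/- → run C
t=6: L0/L1/L2 = -/A/- → run A
t=7: L0/L1/L2 = -/A/- → run A
t=8: L0/L1/L2 = -/A/- → run A
t=9: L0/L1/L2 = -/A/- → run A
t=10: L0/L1/L2 = -/A/- → run A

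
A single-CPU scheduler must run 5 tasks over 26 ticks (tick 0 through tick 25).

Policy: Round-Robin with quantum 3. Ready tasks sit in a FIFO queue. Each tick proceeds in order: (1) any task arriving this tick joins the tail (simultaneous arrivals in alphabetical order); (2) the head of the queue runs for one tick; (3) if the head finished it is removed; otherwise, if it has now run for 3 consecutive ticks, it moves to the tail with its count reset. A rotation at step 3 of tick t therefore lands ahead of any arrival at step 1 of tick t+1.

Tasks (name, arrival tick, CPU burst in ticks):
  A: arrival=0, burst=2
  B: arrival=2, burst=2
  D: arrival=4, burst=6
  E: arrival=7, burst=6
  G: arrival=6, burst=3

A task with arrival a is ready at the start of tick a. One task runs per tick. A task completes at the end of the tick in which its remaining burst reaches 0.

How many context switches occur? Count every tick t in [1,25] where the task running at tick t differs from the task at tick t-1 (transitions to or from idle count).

context switches = 6

t=0: queue=[A] q_used=0 → run A
t=1: queue=[A] q_used=1 → run A
t=2: queue=[B] q_used=0 → run B
t=3: queue=[B] q_used=1 → run B
t=4: queue=[D] q_used=0 → run D
t=5: queue=[D] q_used=1 → run D
t=6: queue=[D,G] q_used=2 → run D
t=7: queue=[G,D,E] q_used=0 → run G
t=8: queue=[G,D,E] q_used=1 → run G
t=9: queue=[G,D,E] q_used=2 → run G
t=10: queue=[D,E] q_used=0 → run D
t=11: queue=[D,E] q_used=1 → run D
t=12: queue=[D,E] q_used=2 → run D
t=13: queue=[E] q_used=0 → run E
t=14: queue=[E] q_used=1 → run E
t=15: queue=[E] q_used=2 → run E
t=16: queue=[E] q_used=0 → run E
t=17: queue=[E] q_used=1 → run E
t=18: queue=[E] q_used=2 → run E
t=19: (idle)
t=20: (idle)
t=21: (idle)
t=22: (idle)
t=23: (idle)
t=24: (idle)
t=25: (idle)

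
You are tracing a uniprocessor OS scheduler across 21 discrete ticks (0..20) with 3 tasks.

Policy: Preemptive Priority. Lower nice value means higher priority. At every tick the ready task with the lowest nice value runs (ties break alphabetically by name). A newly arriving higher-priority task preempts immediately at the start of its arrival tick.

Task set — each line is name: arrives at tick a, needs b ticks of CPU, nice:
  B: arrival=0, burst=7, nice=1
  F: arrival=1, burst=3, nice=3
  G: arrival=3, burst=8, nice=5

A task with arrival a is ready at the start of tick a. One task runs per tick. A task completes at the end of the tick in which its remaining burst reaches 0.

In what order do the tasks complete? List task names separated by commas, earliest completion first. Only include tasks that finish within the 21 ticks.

t=0: ready={B} → run B
t=1: ready={B,F} → run B
t=2: ready={B,F} → run B
t=3: ready={B,F,G} → run B
t=4: ready={B,F,G} → run B
t=5: ready={B,F,G} → run B
t=6: ready={B,F,G} → run B
t=7: ready={F,G} → run F
t=8: ready={F,G} → run F
t=9: ready={F,G} → run F
t=10: ready={G} → run G
t=11: ready={G} → run G
t=12: ready={G} → run G
t=13: ready={G} → run G
t=14: ready={G} → run G
t=15: ready={G} → run G
t=16: ready={G} → run G
t=17: ready={G} → run G
t=18: (idle)
t=19: (idle)
t=20: (idle)

completion order = B, F, G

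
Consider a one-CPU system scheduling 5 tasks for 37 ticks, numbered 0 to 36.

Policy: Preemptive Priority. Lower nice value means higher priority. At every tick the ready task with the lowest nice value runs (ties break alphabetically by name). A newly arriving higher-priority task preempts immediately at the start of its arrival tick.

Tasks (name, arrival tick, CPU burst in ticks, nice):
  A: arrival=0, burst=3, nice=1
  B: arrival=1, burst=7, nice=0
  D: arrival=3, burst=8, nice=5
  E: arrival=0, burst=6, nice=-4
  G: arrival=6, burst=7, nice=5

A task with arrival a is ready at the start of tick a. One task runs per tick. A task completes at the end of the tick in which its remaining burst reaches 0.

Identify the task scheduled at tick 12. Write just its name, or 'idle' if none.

t=0: ready={A,E} → run E
t=1: ready={A,B,E} → run E
t=2: ready={A,B,E} → run E
t=3: ready={A,B,D,E} → run E
t=4: ready={A,B,D,E} → run E
t=5: ready={A,B,D,E} → run E
t=6: ready={A,B,D,G} → run B
t=7: ready={A,B,D,G} → run B
t=8: ready={A,B,D,G} → run B
t=9: ready={A,B,D,G} → run B
t=10: ready={A,B,D,G} → run B
t=11: ready={A,B,D,G} → run B
t=12: ready={A,B,D,G} → run B
t=13: ready={A,D,G} → run A
t=14: ready={A,D,G} → run A
t=15: ready={A,D,G} → run A
t=16: ready={D,G} → run D
t=17: ready={D,G} → run D
t=18: ready={D,G} → run D
t=19: ready={D,G} → run D
t=20: ready={D,G} → run D
t=21: ready={D,G} → run D
t=22: ready={D,G} → run D
t=23: ready={D,G} → run D
t=24: ready={G} → run G
t=25: ready={G} → run G
t=26: ready={G} → run G
t=27: ready={G} → run G
t=28: ready={G} → run G
t=29: ready={G} → run G
t=30: ready={G} → run G
t=31: (idle)
t=32: (idle)
t=33: (idle)
t=34: (idle)
t=35: (idle)
t=36: (idle)

running at tick 12 = B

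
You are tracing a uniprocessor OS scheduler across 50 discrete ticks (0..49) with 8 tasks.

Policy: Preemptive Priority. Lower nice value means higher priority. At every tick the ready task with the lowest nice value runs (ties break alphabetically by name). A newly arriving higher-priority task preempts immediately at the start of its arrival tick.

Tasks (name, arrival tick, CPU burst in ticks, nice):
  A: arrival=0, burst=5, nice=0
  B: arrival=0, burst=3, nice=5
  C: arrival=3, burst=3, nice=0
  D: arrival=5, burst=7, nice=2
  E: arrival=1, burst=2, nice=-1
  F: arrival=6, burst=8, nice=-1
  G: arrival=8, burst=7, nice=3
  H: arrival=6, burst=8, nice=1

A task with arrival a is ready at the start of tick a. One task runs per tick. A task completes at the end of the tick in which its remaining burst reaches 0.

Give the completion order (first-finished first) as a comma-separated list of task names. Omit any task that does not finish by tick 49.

t=0: ready={A,B} → run A
t=1: ready={A,B,E} → run E
t=2: ready={A,B,E} → run E
t=3: ready={A,B,C} → run A
t=4: ready={A,B,C} → run A
t=5: ready={A,B,C,D} → run A
t=6: ready={A,B,C,D,F,H} → run F
t=7: ready={A,B,C,D,F,H} → run F
t=8: ready={A,B,C,D,F,G,H} → run F
t=9: ready={A,B,C,D,F,G,H} → run F
t=10: ready={A,B,C,D,F,G,H} → run F
t=11: ready={A,B,C,D,F,G,H} → run F
t=12: ready={A,B,C,D,F,G,H} → run F
t=13: ready={A,B,C,D,F,G,H} → run F
t=14: ready={A,B,C,D,G,H} → run A
t=15: ready={B,C,D,G,H} → run C
t=16: ready={B,C,D,G,H} → run C
t=17: ready={B,C,D,G,H} → run C
t=18: ready={B,D,G,H} → run H
t=19: ready={B,D,G,H} → run H
t=20: ready={B,D,G,H} → run H
t=21: ready={B,D,G,H} → run H
t=22: ready={B,D,G,H} → run H
t=23: ready={B,D,G,H} → run H
t=24: ready={B,D,G,H} → run H
t=25: ready={B,D,G,H} → run H
t=26: ready={B,D,G} → run D
t=27: ready={B,D,G} → run D
t=28: ready={B,D,G} → run D
t=29: ready={B,D,G} → run D
t=30: ready={B,D,G} → run D
t=31: ready={B,D,G} → run D
t=32: ready={B,D,G} → run D
t=33: ready={B,G} → run G
t=34: ready={B,G} → run G
t=35: ready={B,G} → run G
t=36: ready={B,G} → run G
t=37: ready={B,G} → run G
t=38: ready={B,G} → run G
t=39: ready={B,G} → run G
t=40: ready={B} → run B
t=41: ready={B} → run B
t=42: ready={B} → run B
t=43: (idle)
t=44: (idle)
t=45: (idle)
t=46: (idle)
t=47: (idle)
t=48: (idle)
t=49: (idle)

completion order = E, F, A, C, H, D, G, B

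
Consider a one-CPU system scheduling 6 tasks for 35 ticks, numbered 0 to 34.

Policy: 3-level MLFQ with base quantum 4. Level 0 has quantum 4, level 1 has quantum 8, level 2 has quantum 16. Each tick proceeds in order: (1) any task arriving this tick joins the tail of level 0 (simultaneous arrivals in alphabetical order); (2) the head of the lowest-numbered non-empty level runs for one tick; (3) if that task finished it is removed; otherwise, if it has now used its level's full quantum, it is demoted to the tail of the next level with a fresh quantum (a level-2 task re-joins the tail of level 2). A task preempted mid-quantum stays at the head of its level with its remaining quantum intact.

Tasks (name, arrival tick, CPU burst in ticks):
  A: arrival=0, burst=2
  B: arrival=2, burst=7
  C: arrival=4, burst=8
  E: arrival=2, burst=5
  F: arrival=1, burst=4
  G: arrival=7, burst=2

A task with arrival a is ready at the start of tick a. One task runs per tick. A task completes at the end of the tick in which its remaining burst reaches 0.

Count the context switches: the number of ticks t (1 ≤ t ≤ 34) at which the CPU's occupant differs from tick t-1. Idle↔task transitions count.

t=0: L0/L1/L2 = A/-/- → run A
t=1: L0/L1/L2 = AF/-/- → run A
t=2: L0/L1/L2 = FBE/-/- → run F
t=3: L0/L1/L2 = FBE/-/- → run F
t=4: L0/L1/L2 = FBEC/-/- → run F
t=5: L0/L1/L2 = FBEC/-/- → run F
t=6: L0/L1/L2 = BEC/-/- → run B
t=7: L0/L1/L2 = BECG/-/- → run B
t=8: L0/L1/L2 = BECG/-/- → run B
t=9: L0/L1/L2 = BECG/-/- → run B
t=10: L0/L1/L2 = ECG/B/- → run E
t=11: L0/L1/L2 = ECG/B/- → run E
t=12: L0/L1/L2 = ECG/B/- → run E
t=13: L0/L1/L2 = ECG/B/- → run E
t=14: L0/L1/L2 = CG/BE/- → run C
t=15: L0/L1/L2 = CG/BE/- → run C
t=16: L0/L1/L2 = CG/BE/- → run C
t=17: L0/L1/L2 = CG/BE/- → run C
t=18: L0/L1/L2 = G/BEC/- → run G
t=19: L0/L1/L2 = G/BEC/- → run G
t=20: L0/L1/L2 = -/BEC/- → run B
t=21: L0/L1/L2 = -/BEC/- → run B
t=22: L0/L1/L2 = -/BEC/- → run B
t=23: L0/L1/L2 = -/EC/- → run E
t=24: L0/L1/L2 = -/C/- → run C
t=25: L0/L1/L2 = -/C/- → run C
t=26: L0/L1/L2 = -/C/- → run C
t=27: L0/L1/L2 = -/C/- → run C
t=28: (idle)
t=29: (idle)
t=30: (idle)
t=31: (idle)
t=32: (idle)
t=33: (idle)
t=34: (idle)

context switches = 9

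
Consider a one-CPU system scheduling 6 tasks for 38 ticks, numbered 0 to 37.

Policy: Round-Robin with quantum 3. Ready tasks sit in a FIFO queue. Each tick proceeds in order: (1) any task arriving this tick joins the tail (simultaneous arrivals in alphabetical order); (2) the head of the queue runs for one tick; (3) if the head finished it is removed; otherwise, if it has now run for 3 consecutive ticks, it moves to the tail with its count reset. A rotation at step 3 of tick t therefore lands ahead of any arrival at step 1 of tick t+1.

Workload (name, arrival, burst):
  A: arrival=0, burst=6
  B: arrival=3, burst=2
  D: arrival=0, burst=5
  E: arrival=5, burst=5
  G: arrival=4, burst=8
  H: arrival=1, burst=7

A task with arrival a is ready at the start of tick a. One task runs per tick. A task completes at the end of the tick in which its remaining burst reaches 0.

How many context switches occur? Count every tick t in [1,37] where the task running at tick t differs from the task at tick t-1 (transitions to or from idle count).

t=0: queue=[A,D] q_used=0 → run A
t=1: queue=[A,D,H] q_used=1 → run A
t=2: queue=[A,D,H] q_used=2 → run A
t=3: queue=[D,H,A,B] q_used=0 → run D
t=4: queue=[D,H,A,B,G] q_used=1 → run D
t=5: queue=[D,H,A,B,G,E] q_used=2 → run D
t=6: queue=[H,A,B,G,E,D] q_used=0 → run H
t=7: queue=[H,A,B,G,E,D] q_used=1 → run H
t=8: queue=[H,A,B,G,E,D] q_used=2 → run H
t=9: queue=[A,B,G,E,D,H] q_used=0 → run A
t=10: queue=[A,B,G,E,D,H] q_used=1 → run A
t=11: queue=[A,B,G,E,D,H] q_used=2 → run A
t=12: queue=[B,G,E,D,H] q_used=0 → run B
t=13: queue=[B,G,E,D,H] q_used=1 → run B
t=14: queue=[G,E,D,H] q_used=0 → run G
t=15: queue=[G,E,D,H] q_used=1 → run G
t=16: queue=[G,E,D,H] q_used=2 → run G
t=17: queue=[E,D,H,G] q_used=0 → run E
t=18: queue=[E,D,H,G] q_used=1 → run E
t=19: queue=[E,D,H,G] q_used=2 → run E
t=20: queue=[D,H,G,E] q_used=0 → run D
t=21: queue=[D,H,G,E] q_used=1 → run D
t=22: queue=[H,G,E] q_used=0 → run H
t=23: queue=[H,G,E] q_used=1 → run H
t=24: queue=[H,G,E] q_used=2 → run H
t=25: queue=[G,E,H] q_used=0 → run G
t=26: queue=[G,E,H] q_used=1 → run G
t=27: queue=[G,E,H] q_used=2 → run G
t=28: queue=[E,H,G] q_used=0 → run E
t=29: queue=[E,H,G] q_used=1 → run E
t=30: queue=[H,G] q_used=0 → run H
t=31: queue=[G] q_used=0 → run G
t=32: queue=[G] q_used=1 → run G
t=33: (idle)
t=34: (idle)
t=35: (idle)
t=36: (idle)
t=37: (idle)

context switches = 13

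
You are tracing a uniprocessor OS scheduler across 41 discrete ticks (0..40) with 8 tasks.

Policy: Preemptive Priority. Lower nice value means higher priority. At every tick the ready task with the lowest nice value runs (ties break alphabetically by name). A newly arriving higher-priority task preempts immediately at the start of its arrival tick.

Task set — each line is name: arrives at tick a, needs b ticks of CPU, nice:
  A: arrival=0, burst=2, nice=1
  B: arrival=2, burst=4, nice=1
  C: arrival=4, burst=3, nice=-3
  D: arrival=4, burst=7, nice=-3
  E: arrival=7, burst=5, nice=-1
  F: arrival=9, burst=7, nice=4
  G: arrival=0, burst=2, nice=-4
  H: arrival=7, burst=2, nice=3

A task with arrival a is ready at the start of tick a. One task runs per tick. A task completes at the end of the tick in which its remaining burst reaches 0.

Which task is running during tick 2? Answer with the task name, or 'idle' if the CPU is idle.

running at tick 2 = A

t=0: ready={A,G} → run G
t=1: ready={A,G} → run G
t=2: ready={A,B} → run A
t=3: ready={A,B} → run A
t=4: ready={B,C,D} → run C
t=5: ready={B,C,D} → run C
t=6: ready={B,C,D} → run C
t=7: ready={B,D,E,H} → run D
t=8: ready={B,D,E,H} → run D
t=9: ready={B,D,E,F,H} → run D
t=10: ready={B,D,E,F,H} → run D
t=11: ready={B,D,E,F,H} → run D
t=12: ready={B,D,E,F,H} → run D
t=13: ready={B,D,E,F,H} → run D
t=14: ready={B,E,F,H} → run E
t=15: ready={B,E,F,H} → run E
t=16: ready={B,E,F,H} → run E
t=17: ready={B,E,F,H} → run E
t=18: ready={B,E,F,H} → run E
t=19: ready={B,F,H} → run B
t=20: ready={B,F,H} → run B
t=21: ready={B,F,H} → run B
t=22: ready={B,F,H} → run B
t=23: ready={F,H} → run H
t=24: ready={F,H} → run H
t=25: ready={F} → run F
t=26: ready={F} → run F
t=27: ready={F} → run F
t=28: ready={F} → run F
t=29: ready={F} → run F
t=30: ready={F} → run F
t=31: ready={F} → run F
t=32: (idle)
t=33: (idle)
t=34: (idle)
t=35: (idle)
t=36: (idle)
t=37: (idle)
t=38: (idle)
t=39: (idle)
t=40: (idle)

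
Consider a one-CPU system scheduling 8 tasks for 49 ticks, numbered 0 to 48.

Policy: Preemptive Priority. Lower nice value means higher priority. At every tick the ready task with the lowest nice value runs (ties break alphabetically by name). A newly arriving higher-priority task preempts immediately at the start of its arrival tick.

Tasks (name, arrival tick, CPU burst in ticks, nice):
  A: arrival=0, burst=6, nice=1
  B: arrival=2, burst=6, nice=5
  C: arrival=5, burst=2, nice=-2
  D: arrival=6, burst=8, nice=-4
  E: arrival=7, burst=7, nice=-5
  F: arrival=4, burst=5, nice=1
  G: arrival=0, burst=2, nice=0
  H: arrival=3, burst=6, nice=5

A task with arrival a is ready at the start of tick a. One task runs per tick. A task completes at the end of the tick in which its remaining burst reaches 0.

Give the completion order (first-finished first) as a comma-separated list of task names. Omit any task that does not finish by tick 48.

completion order = G, E, D, C, A, F, B, H

t=0: ready={A,G} → run G
t=1: ready={A,G} → run G
t=2: ready={A,B} → run A
t=3: ready={A,B,H} → run A
t=4: ready={A,B,F,H} → run A
t=5: ready={A,B,C,F,H} → run C
t=6: ready={A,B,C,D,F,H} → run D
t=7: ready={A,B,C,D,E,F,H} → run E
t=8: ready={A,B,C,D,E,F,H} → run E
t=9: ready={A,B,C,D,E,F,H} → run E
t=10: ready={A,B,C,D,E,F,H} → run E
t=11: ready={A,B,C,D,E,F,H} → run E
t=12: ready={A,B,C,D,E,F,H} → run E
t=13: ready={A,B,C,D,E,F,H} → run E
t=14: ready={A,B,C,D,F,H} → run D
t=15: ready={A,B,C,D,F,H} → run D
t=16: ready={A,B,C,D,F,H} → run D
t=17: ready={A,B,C,D,F,H} → run D
t=18: ready={A,B,C,D,F,H} → run D
t=19: ready={A,B,C,D,F,H} → run D
t=20: ready={A,B,C,D,F,H} → run D
t=21: ready={A,B,C,F,H} → run C
t=22: ready={A,B,F,H} → run A
t=23: ready={A,B,F,H} → run A
t=24: ready={A,B,F,H} → run A
t=25: ready={B,F,H} → run F
t=26: ready={B,F,H} → run F
t=27: ready={B,F,H} → run F
t=28: ready={B,F,H} → run F
t=29: ready={B,F,H} → run F
t=30: ready={B,H} → run B
t=31: ready={B,H} → run B
t=32: ready={B,H} → run B
t=33: ready={B,H} → run B
t=34: ready={B,H} → run B
t=35: ready={B,H} → run B
t=36: ready={H} → run H
t=37: ready={H} → run H
t=38: ready={H} → run H
t=39: ready={H} → run H
t=40: ready={H} → run H
t=41: ready={H} → run H
t=42: (idle)
t=43: (idle)
t=44: (idle)
t=45: (idle)
t=46: (idle)
t=47: (idle)
t=48: (idle)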